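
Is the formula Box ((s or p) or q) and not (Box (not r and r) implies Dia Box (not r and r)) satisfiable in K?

1. Box ((s or p) or q) and not (Box (not r and r) implies Dia Box (not r and r)), 0
2. Box ((s or p) or q), 0   [and-rule on 1]
3. not (Box (not r and r) implies Dia Box (not r and r)), 0   [and-rule on 1]
4. Box (not r and r), 0   [neg-implies-rule on 3]
5. not Dia Box (not r and r), 0   [neg-implies-rule on 3]

Satisfiable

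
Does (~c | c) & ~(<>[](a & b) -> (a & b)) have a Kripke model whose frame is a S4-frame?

1. (~c | c) & ~(<>[](a & b) -> (a & b)), 0
2. ~c | c, 0   [&-rule on 1]
3. ~(<>[](a & b) -> (a & b)), 0   [&-rule on 1]
4. <>[](a & b), 0   [~->-rule on 3]
5. ~(a & b), 0   [~->-rule on 3]
6. c, 0   [|-rule on 2 (branches; this branch)]
7. ~b, 0   [~&-rule on 5 (branches; this branch)]
8. [](a & b), 1   [<>-rule on 4: fresh world 1, 0R1]
9. a & b, 1   [[]-rule on 8 via 1R1]
10. a, 1   [&-rule on 9]
11. b, 1   [&-rule on 9]
Accessibility: 0R0, 0R1, 1R1

Satisfiable (open branch found)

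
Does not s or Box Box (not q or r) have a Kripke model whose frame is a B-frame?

Satisfiable

1. not s or Box Box (not q or r), u
2. Box Box (not q or r), u   [or-rule on 1 (branches; this branch)]
3. Box (not q or r), u   [Box-rule on 2 via uRu]
4. not q or r, u   [Box-rule on 3 via uRu]
5. r, u   [or-rule on 4 (branches; this branch)]
Accessibility: uRu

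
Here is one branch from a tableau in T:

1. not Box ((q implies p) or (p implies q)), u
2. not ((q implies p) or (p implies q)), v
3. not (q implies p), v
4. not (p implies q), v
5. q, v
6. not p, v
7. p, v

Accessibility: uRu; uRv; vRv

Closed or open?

Both p and not p appear at v.

Yes, closed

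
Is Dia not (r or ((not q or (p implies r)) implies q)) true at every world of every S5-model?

Tableau for the negation not Dia not (r or ((not q or (p implies r)) implies q)):
1. not Dia not (r or ((not q or (p implies r)) implies q)), 0
2. r or ((not q or (p implies r)) implies q), 0   [neg-Dia-rule on 1 via 0R0]
3. (not q or (p implies r)) implies q, 0   [or-rule on 2 (branches; this branch)]
4. q, 0   [implies-rule on 3 (branches; this branch)]
Accessibility: 0R0
The negation has an open branch (countermodel exists).

Not valid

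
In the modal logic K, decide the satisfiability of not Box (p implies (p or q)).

No, unsatisfiable

1. not Box (p implies (p or q)), w0
2. not (p implies (p or q)), w1   [neg-Box-rule on 1: fresh world w1, w0Rw1]
3. p, w1   [neg-implies-rule on 2]
4. not (p or q), w1   [neg-implies-rule on 2]
5. not p, w1   [neg-or-rule on 4]
6. not q, w1   [neg-or-rule on 4]
Accessibility: w0Rw1
Branch closes: p and not p both at w1.
(One branch shown.) All branches close.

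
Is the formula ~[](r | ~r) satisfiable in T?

Unsatisfiable (every branch closes)

1. ~[](r | ~r), w0
2. ~(r | ~r), w1
3. ~r, w1
4. r, w1
Accessibility: w0Rw0, w0Rw1, w1Rw1
Branch closes: r and ~r both at w1.
Every branch closes; the branch above is one of them.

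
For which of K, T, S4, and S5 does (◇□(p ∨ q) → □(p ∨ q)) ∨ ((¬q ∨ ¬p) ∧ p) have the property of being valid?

S5

S4-tableau for the negation ¬((◇□(p ∨ q) → □(p ∨ q)) ∨ ((¬q ∨ ¬p) ∧ p)):
1. ¬((◇□(p ∨ q) → □(p ∨ q)) ∨ ((¬q ∨ ¬p) ∧ p)), 0
2. ¬(◇□(p ∨ q) → □(p ∨ q)), 0   [¬∨-rule on 1]
3. ¬((¬q ∨ ¬p) ∧ p), 0   [¬∨-rule on 1]
4. ◇□(p ∨ q), 0   [¬→-rule on 2]
5. ¬□(p ∨ q), 0   [¬→-rule on 2]
6. ¬p, 0   [¬∧-rule on 3 (branches; this branch)]
7. □(p ∨ q), 1   [◇-rule on 4: fresh world 1, 0R1]
8. p ∨ q, 1   [□-rule on 7 via 1R1]
9. q, 1   [∨-rule on 8 (branches; this branch)]
10. ¬(p ∨ q), 2   [¬□-rule on 5: fresh world 2, 0R2]
11. ¬p, 2   [¬∨-rule on 10]
12. ¬q, 2   [¬∨-rule on 10]
Accessibility: 0R0, 0R1, 0R2, 1R1, 2R2
Complete open branch: countermodel on an S4-frame, so not valid in S4, nor in K, T (the same frame is also a K-frame and a T-frame).
S5-tableau for the negation ¬((◇□(p ∨ q) → □(p ∨ q)) ∨ ((¬q ∨ ¬p) ∧ p)):
1. ¬((◇□(p ∨ q) → □(p ∨ q)) ∨ ((¬q ∨ ¬p) ∧ p)), 0
2. ¬(◇□(p ∨ q) → □(p ∨ q)), 0   [¬∨-rule on 1]
3. ¬((¬q ∨ ¬p) ∧ p), 0   [¬∨-rule on 1]
4. ◇□(p ∨ q), 0   [¬→-rule on 2]
5. ¬□(p ∨ q), 0   [¬→-rule on 2]
6. ¬(¬q ∨ ¬p), 0   [¬∧-rule on 3 (branches; this branch)]
7. q, 0   [¬∨-rule on 6]
8. p, 0   [¬∨-rule on 6]
9. □(p ∨ q), 1   [◇-rule on 4: fresh world 1, 0R1]
10. p ∨ q, 0   [□-rule on 9 via 1R0]
11. p ∨ q, 1   [□-rule on 9 via 1R1]
12. q, 1   [∨-rule on 11 (branches; this branch)]
13. ¬(p ∨ q), 2   [¬□-rule on 5: fresh world 2, 0R2]
14. ¬p, 2   [¬∨-rule on 13]
15. ¬q, 2   [¬∨-rule on 13]
16. p ∨ q, 2   [□-rule on 9 via 1R2]
17. q, 2   [∨-rule on 16 (branches; this branch)]
Accessibility: 0R0, 0R1, 0R2, 1R0, 1R1, 1R2, 2R0, 2R1, 2R2
Branch closes: q and ¬q both at 2.
Every branch closes (one shown): valid in S5.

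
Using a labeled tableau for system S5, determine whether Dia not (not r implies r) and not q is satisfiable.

Satisfiable (open branch found)

1. Dia not (not r implies r) and not q, w0
2. Dia not (not r implies r), w0
3. not q, w0
4. not (not r implies r), w1
5. not r, w1
Accessibility: w0Rw0, w0Rw1, w1Rw0, w1Rw1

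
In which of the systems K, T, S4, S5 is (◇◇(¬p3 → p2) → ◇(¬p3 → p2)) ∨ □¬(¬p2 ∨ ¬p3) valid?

T-tableau for the negation ¬((◇◇(¬p3 → p2) → ◇(¬p3 → p2)) ∨ □¬(¬p2 ∨ ¬p3)):
1. ¬((◇◇(¬p3 → p2) → ◇(¬p3 → p2)) ∨ □¬(¬p2 ∨ ¬p3)), 0
2. ¬(◇◇(¬p3 → p2) → ◇(¬p3 → p2)), 0   [¬∨-rule on 1]
3. ¬□¬(¬p2 ∨ ¬p3), 0   [¬∨-rule on 1]
4. ◇◇(¬p3 → p2), 0   [¬→-rule on 2]
5. ¬◇(¬p3 → p2), 0   [¬→-rule on 2]
6. ¬(¬p3 → p2), 0   [¬◇-rule on 5 via 0R0]
7. ¬p3, 0   [¬→-rule on 6]
8. ¬p2, 0   [¬→-rule on 6]
9. ¬p2 ∨ ¬p3, 1   [¬□-rule on 3: fresh world 1, 0R1]
10. ¬(¬p3 → p2), 1   [¬◇-rule on 5 via 0R1]
11. ¬p3, 1   [¬→-rule on 10]
12. ¬p2, 1   [¬→-rule on 10]
13. ◇(¬p3 → p2), 2   [◇-rule on 4: fresh world 2, 0R2]
14. ¬(¬p3 → p2), 2   [¬◇-rule on 5 via 0R2]
15. ¬p3, 2   [¬→-rule on 14]
16. ¬p2, 2   [¬→-rule on 14]
17. ¬p3 → p2, 3   [◇-rule on 13: fresh world 3, 2R3]
18. p2, 3   [→-rule on 17 (branches; this branch)]
Accessibility: 0R0, 0R1, 0R2, 1R1, 2R2, 2R3, 3R3
Complete open branch: countermodel on a T-frame, so not valid in T, nor in K (the same frame is also a K-frame).
S4-tableau for the negation ¬((◇◇(¬p3 → p2) → ◇(¬p3 → p2)) ∨ □¬(¬p2 ∨ ¬p3)):
1. ¬((◇◇(¬p3 → p2) → ◇(¬p3 → p2)) ∨ □¬(¬p2 ∨ ¬p3)), 0
2. ¬(◇◇(¬p3 → p2) → ◇(¬p3 → p2)), 0   [¬∨-rule on 1]
3. ¬□¬(¬p2 ∨ ¬p3), 0   [¬∨-rule on 1]
4. ◇◇(¬p3 → p2), 0   [¬→-rule on 2]
5. ¬◇(¬p3 → p2), 0   [¬→-rule on 2]
6. ¬(¬p3 → p2), 0   [¬◇-rule on 5 via 0R0]
7. ¬p3, 0   [¬→-rule on 6]
8. ¬p2, 0   [¬→-rule on 6]
9. ¬p2 ∨ ¬p3, 1   [¬□-rule on 3: fresh world 1, 0R1]
10. ¬(¬p3 → p2), 1   [¬◇-rule on 5 via 0R1]
11. ¬p3, 1   [¬→-rule on 10]
12. ¬p2, 1   [¬→-rule on 10]
13. ◇(¬p3 → p2), 2   [◇-rule on 4: fresh world 2, 0R2]
14. ¬(¬p3 → p2), 2   [¬◇-rule on 5 via 0R2]
15. ¬p3, 2   [¬→-rule on 14]
16. ¬p2, 2   [¬→-rule on 14]
17. ¬p3 → p2, 3   [◇-rule on 13: fresh world 3, 2R3]
18. ¬(¬p3 → p2), 3   [¬◇-rule on 5 via 0R3]
19. ¬p3, 3   [¬→-rule on 18]
20. ¬p2, 3   [¬→-rule on 18]
21. p2, 3   [→-rule on 17 (branches; this branch)]
Accessibility: 0R0, 0R1, 0R2, 0R3, 1R1, 2R2, 2R3, 3R3
Branch closes: p2 and ¬p2 both at 3.
Every branch closes (one shown): valid in S4, hence also in S5 (every theorem of S4 is a theorem of S5).

S4, S5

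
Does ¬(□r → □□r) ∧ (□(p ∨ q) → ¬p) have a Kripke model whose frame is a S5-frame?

1. ¬(□r → □□r) ∧ (□(p ∨ q) → ¬p), w0
2. ¬(□r → □□r), w0   [∧-rule on 1]
3. □(p ∨ q) → ¬p, w0   [∧-rule on 1]
4. □r, w0   [¬→-rule on 2]
5. ¬□□r, w0   [¬→-rule on 2]
6. r, w0   [□-rule on 4 via w0Rw0]
7. ¬□(p ∨ q), w0   [→-rule on 3 (branches; this branch)]
8. ¬□r, w1   [¬□-rule on 5: fresh world w1, w0Rw1]
9. r, w1   [□-rule on 4 via w0Rw1]
10. ¬(p ∨ q), w2   [¬□-rule on 7: fresh world w2, w0Rw2]
11. ¬p, w2   [¬∨-rule on 10]
12. ¬q, w2   [¬∨-rule on 10]
13. r, w2   [□-rule on 4 via w0Rw2]
14. ¬r, w3   [¬□-rule on 8: fresh world w3, w1Rw3]
15. r, w3   [□-rule on 4 via w0Rw3]
Accessibility: w0Rw0, w0Rw1, w0Rw2, w0Rw3, w1Rw0, w1Rw1, w1Rw2, w1Rw3, w2Rw0, w2Rw1, w2Rw2, w2Rw3, w3Rw0, w3Rw1, w3Rw2, w3Rw3
Branch closes: r and ¬r both at w3.
(One branch shown.) All branches close.

No, unsatisfiable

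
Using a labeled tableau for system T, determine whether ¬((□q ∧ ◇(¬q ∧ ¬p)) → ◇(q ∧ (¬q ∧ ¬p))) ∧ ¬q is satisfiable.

No, unsatisfiable

1. ¬((□q ∧ ◇(¬q ∧ ¬p)) → ◇(q ∧ (¬q ∧ ¬p))) ∧ ¬q, 0
2. ¬((□q ∧ ◇(¬q ∧ ¬p)) → ◇(q ∧ (¬q ∧ ¬p))), 0   [∧-rule on 1]
3. ¬q, 0   [∧-rule on 1]
4. □q ∧ ◇(¬q ∧ ¬p), 0   [¬→-rule on 2]
5. ¬◇(q ∧ (¬q ∧ ¬p)), 0   [¬→-rule on 2]
6. □q, 0   [∧-rule on 4]
7. ◇(¬q ∧ ¬p), 0   [∧-rule on 4]
8. ¬(q ∧ (¬q ∧ ¬p)), 0   [¬◇-rule on 5 via 0R0]
9. q, 0   [□-rule on 6 via 0R0]
Accessibility: 0R0
Branch closes: q and ¬q both at 0.
All branches of the tableau close; one closing branch shown above.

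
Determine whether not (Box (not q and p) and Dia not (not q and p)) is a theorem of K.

Tableau for the negation Box (not q and p) and Dia not (not q and p):
1. Box (not q and p) and Dia not (not q and p), w0
2. Box (not q and p), w0
3. Dia not (not q and p), w0
4. not (not q and p), w1
5. not q and p, w1
6. not q, w1
7. p, w1
8. not p, w1
Accessibility: w0Rw1
Branch closes: p and not p both at w1.
Every branch of the negation's tableau closes; the branch above is one of them.

Valid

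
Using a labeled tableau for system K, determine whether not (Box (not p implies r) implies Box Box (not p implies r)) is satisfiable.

1. not (Box (not p implies r) implies Box Box (not p implies r)), 0
2. Box (not p implies r), 0
3. not Box Box (not p implies r), 0
4. not Box (not p implies r), 1
5. not p implies r, 1
6. r, 1
7. not (not p implies r), 2
8. not p, 2
9. not r, 2
Accessibility: 0R1, 1R2

Yes, satisfiable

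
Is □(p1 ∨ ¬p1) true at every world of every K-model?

Tableau for the negation ¬□(p1 ∨ ¬p1):
1. ¬□(p1 ∨ ¬p1), 0
2. ¬(p1 ∨ ¬p1), 1
3. ¬p1, 1
4. p1, 1
Accessibility: 0R1
Branch closes: p1 and ¬p1 both at 1.
Every branch of the negation's tableau closes; the branch above is one of them.

Valid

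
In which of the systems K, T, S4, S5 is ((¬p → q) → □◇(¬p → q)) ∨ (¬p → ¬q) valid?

S5

S4-tableau for the negation ¬(((¬p → q) → □◇(¬p → q)) ∨ (¬p → ¬q)):
1. ¬(((¬p → q) → □◇(¬p → q)) ∨ (¬p → ¬q)), 0
2. ¬((¬p → q) → □◇(¬p → q)), 0
3. ¬(¬p → ¬q), 0
4. ¬p → q, 0
5. ¬□◇(¬p → q), 0
6. ¬p, 0
7. q, 0
8. ¬◇(¬p → q), 1
9. ¬(¬p → q), 1
10. ¬p, 1
11. ¬q, 1
Accessibility: 0R0, 0R1, 1R1
Complete open branch: countermodel on an S4-frame, so not valid in S4, nor in K, T (the same frame is also a K-frame and a T-frame).
S5-tableau for the negation ¬(((¬p → q) → □◇(¬p → q)) ∨ (¬p → ¬q)):
1. ¬(((¬p → q) → □◇(¬p → q)) ∨ (¬p → ¬q)), 0
2. ¬((¬p → q) → □◇(¬p → q)), 0
3. ¬(¬p → ¬q), 0
4. ¬p → q, 0
5. ¬□◇(¬p → q), 0
6. ¬p, 0
7. q, 0
8. ¬◇(¬p → q), 1
9. ¬(¬p → q), 0
10. ¬q, 0
Accessibility: 0R0, 0R1, 1R0, 1R1
Branch closes: q and ¬q both at 0.
Every branch closes (one shown): valid in S5.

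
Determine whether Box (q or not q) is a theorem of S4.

Valid

Tableau for the negation not Box (q or not q):
1. not Box (q or not q), u
2. not (q or not q), v
3. not q, v
4. q, v
Accessibility: uRu, uRv, vRv
Branch closes: q and not q both at v.
Every branch of the negation's tableau closes; the branch above is one of them.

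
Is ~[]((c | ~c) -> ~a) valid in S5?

Tableau for the negation []((c | ~c) -> ~a):
1. []((c | ~c) -> ~a), 0
2. (c | ~c) -> ~a, 0
3. ~a, 0
Accessibility: 0R0
The negation has an open branch (countermodel exists).

Invalid (countermodel exists)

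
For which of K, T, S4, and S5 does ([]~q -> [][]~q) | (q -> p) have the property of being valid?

T, S4, S5

T-tableau for the negation ~(([]~q -> [][]~q) | (q -> p)):
1. ~(([]~q -> [][]~q) | (q -> p)), u
2. ~([]~q -> [][]~q), u   [~|-rule on 1]
3. ~(q -> p), u   [~|-rule on 1]
4. []~q, u   [~->-rule on 2]
5. ~[][]~q, u   [~->-rule on 2]
6. q, u   [~->-rule on 3]
7. ~p, u   [~->-rule on 3]
8. ~q, u   [[]-rule on 4 via uRu]
Accessibility: uRu
Branch closes: q and ~q both at u.
Every branch closes (one shown): valid in T, hence also in S4, S5 (every theorem of T is a theorem of S4 and S5).
K-tableau for the negation ~(([]~q -> [][]~q) | (q -> p)):
1. ~(([]~q -> [][]~q) | (q -> p)), u
2. ~([]~q -> [][]~q), u   [~|-rule on 1]
3. ~(q -> p), u   [~|-rule on 1]
4. []~q, u   [~->-rule on 2]
5. ~[][]~q, u   [~->-rule on 2]
6. q, u   [~->-rule on 3]
7. ~p, u   [~->-rule on 3]
8. ~[]~q, v   [~[]-rule on 5: fresh world v, uRv]
9. ~q, v   [[]-rule on 4 via uRv]
10. q, w   [~[]-rule on 8: fresh world w, vRw]
Accessibility: uRv, vRw
Complete open branch: countermodel on a K-frame, so not valid in K.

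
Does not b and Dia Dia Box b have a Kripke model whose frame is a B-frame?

1. not b and Dia Dia Box b, u
2. not b, u   [and-rule on 1]
3. Dia Dia Box b, u   [and-rule on 1]
4. Dia Box b, v   [Dia-rule on 3: fresh world v, uRv]
5. Box b, w   [Dia-rule on 4: fresh world w, vRw]
6. b, v   [Box-rule on 5 via wRv]
7. b, w   [Box-rule on 5 via wRw]
Accessibility: uRu, uRv, vRu, vRv, vRw, wRv, wRw

Satisfiable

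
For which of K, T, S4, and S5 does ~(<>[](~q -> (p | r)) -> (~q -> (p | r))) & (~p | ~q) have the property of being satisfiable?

K, T, S4

S4-tableau for the formula:
1. ~(<>[](~q -> (p | r)) -> (~q -> (p | r))) & (~p | ~q), 0
2. ~(<>[](~q -> (p | r)) -> (~q -> (p | r))), 0   [&-rule on 1]
3. ~p | ~q, 0   [&-rule on 1]
4. <>[](~q -> (p | r)), 0   [~->-rule on 2]
5. ~(~q -> (p | r)), 0   [~->-rule on 2]
6. ~q, 0   [~->-rule on 5]
7. ~(p | r), 0   [~->-rule on 5]
8. ~p, 0   [~|-rule on 7]
9. ~r, 0   [~|-rule on 7]
10. [](~q -> (p | r)), 1   [<>-rule on 4: fresh world 1, 0R1]
11. ~q -> (p | r), 1   [[]-rule on 10 via 1R1]
12. p | r, 1   [->-rule on 11 (branches; this branch)]
13. r, 1   [|-rule on 12 (branches; this branch)]
Accessibility: 0R0, 0R1, 1R1
Complete open branch: satisfiable in S4, hence also in K, T (this S4-model is also a K-model and a T-model).
S5-tableau for the formula:
1. ~(<>[](~q -> (p | r)) -> (~q -> (p | r))) & (~p | ~q), 0
2. ~(<>[](~q -> (p | r)) -> (~q -> (p | r))), 0   [&-rule on 1]
3. ~p | ~q, 0   [&-rule on 1]
4. <>[](~q -> (p | r)), 0   [~->-rule on 2]
5. ~(~q -> (p | r)), 0   [~->-rule on 2]
6. ~q, 0   [~->-rule on 5]
7. ~(p | r), 0   [~->-rule on 5]
8. ~p, 0   [~|-rule on 7]
9. ~r, 0   [~|-rule on 7]
10. [](~q -> (p | r)), 1   [<>-rule on 4: fresh world 1, 0R1]
11. ~q -> (p | r), 0   [[]-rule on 10 via 1R0]
12. ~q -> (p | r), 1   [[]-rule on 10 via 1R1]
13. p | r, 0   [->-rule on 11 (branches; this branch)]
14. p | r, 1   [->-rule on 12 (branches; this branch)]
15. r, 0   [|-rule on 13 (branches; this branch)]
Accessibility: 0R0, 0R1, 1R0, 1R1
Branch closes: r and ~r both at 0.
Every branch closes (one shown): unsatisfiable in S5.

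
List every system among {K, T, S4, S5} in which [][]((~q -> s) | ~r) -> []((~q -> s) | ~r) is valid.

T-tableau for the negation ~([][]((~q -> s) | ~r) -> []((~q -> s) | ~r)):
1. ~([][]((~q -> s) | ~r) -> []((~q -> s) | ~r)), 0
2. [][]((~q -> s) | ~r), 0
3. ~[]((~q -> s) | ~r), 0
4. []((~q -> s) | ~r), 0
5. (~q -> s) | ~r, 0
6. ~q -> s, 0
7. s, 0
8. ~((~q -> s) | ~r), 1
9. ~(~q -> s), 1
10. r, 1
11. ~q, 1
12. ~s, 1
13. []((~q -> s) | ~r), 1
14. (~q -> s) | ~r, 1
15. ~q -> s, 1
16. s, 1
Accessibility: 0R0, 0R1, 1R1
Branch closes: s and ~s both at 1.
Every branch closes (one shown): valid in T, hence also in S4, S5 (every theorem of T is a theorem of S4 and S5).
K-tableau for the negation ~([][]((~q -> s) | ~r) -> []((~q -> s) | ~r)):
1. ~([][]((~q -> s) | ~r) -> []((~q -> s) | ~r)), 0
2. [][]((~q -> s) | ~r), 0
3. ~[]((~q -> s) | ~r), 0
4. ~((~q -> s) | ~r), 1
5. ~(~q -> s), 1
6. r, 1
7. ~q, 1
8. ~s, 1
9. []((~q -> s) | ~r), 1
Accessibility: 0R1
Complete open branch: countermodel on a K-frame, so not valid in K.

T, S4, S5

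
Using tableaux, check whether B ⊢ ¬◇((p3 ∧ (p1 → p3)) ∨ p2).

Tableau for the negation ◇((p3 ∧ (p1 → p3)) ∨ p2):
1. ◇((p3 ∧ (p1 → p3)) ∨ p2), w0
2. (p3 ∧ (p1 → p3)) ∨ p2, w1
3. p2, w1
Accessibility: w0Rw0, w0Rw1, w1Rw0, w1Rw1
The negation has an open branch (countermodel exists).

Invalid (countermodel exists)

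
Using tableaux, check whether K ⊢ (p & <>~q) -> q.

Invalid (countermodel exists)

Tableau for the negation ~((p & <>~q) -> q):
1. ~((p & <>~q) -> q), 0
2. p & <>~q, 0
3. ~q, 0
4. p, 0
5. <>~q, 0
6. ~q, 1
Accessibility: 0R1
The negation has an open branch (countermodel exists).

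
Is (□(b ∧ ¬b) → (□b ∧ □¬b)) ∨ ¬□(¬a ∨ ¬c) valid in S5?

Yes, valid

Tableau for the negation ¬((□(b ∧ ¬b) → (□b ∧ □¬b)) ∨ ¬□(¬a ∨ ¬c)):
1. ¬((□(b ∧ ¬b) → (□b ∧ □¬b)) ∨ ¬□(¬a ∨ ¬c)), w0
2. ¬(□(b ∧ ¬b) → (□b ∧ □¬b)), w0   [¬∨-rule on 1]
3. □(¬a ∨ ¬c), w0   [¬∨-rule on 1]
4. □(b ∧ ¬b), w0   [¬→-rule on 2]
5. ¬(□b ∧ □¬b), w0   [¬→-rule on 2]
6. ¬a ∨ ¬c, w0   [□-rule on 3 via w0Rw0]
7. b ∧ ¬b, w0   [□-rule on 4 via w0Rw0]
8. b, w0   [∧-rule on 7]
9. ¬b, w0   [∧-rule on 7]
Accessibility: w0Rw0
Branch closes: b and ¬b both at w0.
All branches of the negation close; one closing branch shown above.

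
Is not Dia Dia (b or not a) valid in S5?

Tableau for the negation Dia Dia (b or not a):
1. Dia Dia (b or not a), w0
2. Dia (b or not a), w1   [Dia-rule on 1: fresh world w1, w0Rw1]
3. b or not a, w2   [Dia-rule on 2: fresh world w2, w1Rw2]
4. not a, w2   [or-rule on 3 (branches; this branch)]
Accessibility: w0Rw0, w0Rw1, w0Rw2, w1Rw0, w1Rw1, w1Rw2, w2Rw0, w2Rw1, w2Rw2
The negation has an open branch (countermodel exists).

Invalid (countermodel exists)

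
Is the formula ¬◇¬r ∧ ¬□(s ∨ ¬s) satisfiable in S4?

1. ¬◇¬r ∧ ¬□(s ∨ ¬s), u
2. ¬◇¬r, u   [∧-rule on 1]
3. ¬□(s ∨ ¬s), u   [∧-rule on 1]
4. r, u   [¬◇-rule on 2 via uRu]
5. ¬(s ∨ ¬s), v   [¬□-rule on 3: fresh world v, uRv]
6. ¬s, v   [¬∨-rule on 5]
7. s, v   [¬∨-rule on 5]
Accessibility: uRu, uRv, vRv
Branch closes: s and ¬s both at v.
Every branch closes; the branch above is one of them.

Unsatisfiable (every branch closes)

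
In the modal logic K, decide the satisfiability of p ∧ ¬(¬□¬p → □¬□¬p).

Satisfiable

1. p ∧ ¬(¬□¬p → □¬□¬p), u
2. p, u
3. ¬(¬□¬p → □¬□¬p), u
4. ¬□¬p, u
5. ¬□¬□¬p, u
6. p, v
7. □¬p, w
Accessibility: uRv, uRw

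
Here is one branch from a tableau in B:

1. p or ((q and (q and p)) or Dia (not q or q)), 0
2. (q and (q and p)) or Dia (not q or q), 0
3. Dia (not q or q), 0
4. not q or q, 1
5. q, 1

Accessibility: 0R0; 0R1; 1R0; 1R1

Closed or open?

Not closed

No atom appears with both signs at the same world.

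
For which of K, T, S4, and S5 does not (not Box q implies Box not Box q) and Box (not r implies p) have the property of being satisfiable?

S5-tableau for the formula:
1. not (not Box q implies Box not Box q) and Box (not r implies p), u
2. not (not Box q implies Box not Box q), u   [and-rule on 1]
3. Box (not r implies p), u   [and-rule on 1]
4. not Box q, u   [neg-implies-rule on 2]
5. not Box not Box q, u   [neg-implies-rule on 2]
6. not r implies p, u   [Box-rule on 3 via uRu]
7. p, u   [implies-rule on 6 (branches; this branch)]
8. not q, v   [neg-Box-rule on 4: fresh world v, uRv]
9. not r implies p, v   [Box-rule on 3 via uRv]
10. p, v   [implies-rule on 9 (branches; this branch)]
11. Box q, w   [neg-Box-rule on 5: fresh world w, uRw]
12. not r implies p, w   [Box-rule on 3 via uRw]
13. q, u   [Box-rule on 11 via wRu]
14. q, v   [Box-rule on 11 via wRv]
Accessibility: uRu, uRv, uRw, vRu, vRv, vRw, wRu, wRv, wRw
Branch closes: q and not q both at v.
Every branch closes (one shown): unsatisfiable in S5.
S4-tableau for the formula:
1. not (not Box q implies Box not Box q) and Box (not r implies p), u
2. not (not Box q implies Box not Box q), u   [and-rule on 1]
3. Box (not r implies p), u   [and-rule on 1]
4. not Box q, u   [neg-implies-rule on 2]
5. not Box not Box q, u   [neg-implies-rule on 2]
6. not r implies p, u   [Box-rule on 3 via uRu]
7. p, u   [implies-rule on 6 (branches; this branch)]
8. not q, v   [neg-Box-rule on 4: fresh world v, uRv]
9. not r implies p, v   [Box-rule on 3 via uRv]
10. p, v   [implies-rule on 9 (branches; this branch)]
11. Box q, w   [neg-Box-rule on 5: fresh world w, uRw]
12. not r implies p, w   [Box-rule on 3 via uRw]
13. q, w   [Box-rule on 11 via wRw]
14. p, w   [implies-rule on 12 (branches; this branch)]
Accessibility: uRu, uRv, uRw, vRv, wRw
Complete open branch: satisfiable in S4, hence also in K, T (this S4-model is also a K-model and a T-model).

K, T, S4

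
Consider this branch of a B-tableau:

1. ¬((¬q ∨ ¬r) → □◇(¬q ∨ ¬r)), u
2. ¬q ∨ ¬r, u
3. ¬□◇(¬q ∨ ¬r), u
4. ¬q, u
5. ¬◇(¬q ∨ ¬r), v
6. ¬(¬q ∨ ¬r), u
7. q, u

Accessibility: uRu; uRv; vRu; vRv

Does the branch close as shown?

Both q and ¬q appear at u.

Closed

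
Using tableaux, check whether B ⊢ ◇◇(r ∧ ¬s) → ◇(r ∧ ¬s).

Tableau for the negation ¬(◇◇(r ∧ ¬s) → ◇(r ∧ ¬s)):
1. ¬(◇◇(r ∧ ¬s) → ◇(r ∧ ¬s)), u
2. ◇◇(r ∧ ¬s), u
3. ¬◇(r ∧ ¬s), u
4. ¬(r ∧ ¬s), u
5. s, u
6. ◇(r ∧ ¬s), v
7. ¬(r ∧ ¬s), v
8. s, v
9. r ∧ ¬s, w
10. r, w
11. ¬s, w
Accessibility: uRu, uRv, vRu, vRv, vRw, wRv, wRw
The negation has an open branch (countermodel exists).

No, not valid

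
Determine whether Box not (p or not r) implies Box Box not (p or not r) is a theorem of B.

Invalid (countermodel exists)

Tableau for the negation not (Box not (p or not r) implies Box Box not (p or not r)):
1. not (Box not (p or not r) implies Box Box not (p or not r)), w0
2. Box not (p or not r), w0
3. not Box Box not (p or not r), w0
4. not (p or not r), w0
5. not p, w0
6. r, w0
7. not Box not (p or not r), w1
8. not (p or not r), w1
9. not p, w1
10. r, w1
11. p or not r, w2
12. not r, w2
Accessibility: w0Rw0, w0Rw1, w1Rw0, w1Rw1, w1Rw2, w2Rw1, w2Rw2
The negation has an open branch (countermodel exists).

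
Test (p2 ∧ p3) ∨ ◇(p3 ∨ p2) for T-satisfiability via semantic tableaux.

1. (p2 ∧ p3) ∨ ◇(p3 ∨ p2), w0
2. ◇(p3 ∨ p2), w0
3. p3 ∨ p2, w1
4. p2, w1
Accessibility: w0Rw0, w0Rw1, w1Rw1

Satisfiable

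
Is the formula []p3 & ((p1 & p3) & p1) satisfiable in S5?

1. []p3 & ((p1 & p3) & p1), u
2. []p3, u
3. (p1 & p3) & p1, u
4. p1 & p3, u
5. p1, u
6. p3, u
Accessibility: uRu

Satisfiable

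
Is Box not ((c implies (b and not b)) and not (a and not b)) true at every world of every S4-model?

Tableau for the negation not Box not ((c implies (b and not b)) and not (a and not b)):
1. not Box not ((c implies (b and not b)) and not (a and not b)), w0
2. (c implies (b and not b)) and not (a and not b), w1
3. c implies (b and not b), w1
4. not (a and not b), w1
5. not c, w1
6. b, w1
Accessibility: w0Rw0, w0Rw1, w1Rw1
The negation has an open branch (countermodel exists).

No, not valid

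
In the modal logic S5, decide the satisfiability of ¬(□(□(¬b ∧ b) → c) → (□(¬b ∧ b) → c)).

Unsatisfiable (every branch closes)

1. ¬(□(□(¬b ∧ b) → c) → (□(¬b ∧ b) → c)), 0
2. □(□(¬b ∧ b) → c), 0   [¬→-rule on 1]
3. ¬(□(¬b ∧ b) → c), 0   [¬→-rule on 1]
4. □(¬b ∧ b), 0   [¬→-rule on 3]
5. ¬c, 0   [¬→-rule on 3]
6. □(¬b ∧ b) → c, 0   [□-rule on 2 via 0R0]
7. ¬b ∧ b, 0   [□-rule on 4 via 0R0]
8. ¬b, 0   [∧-rule on 7]
9. b, 0   [∧-rule on 7]
Accessibility: 0R0
Branch closes: b and ¬b both at 0.
All branches of the tableau close; one closing branch shown above.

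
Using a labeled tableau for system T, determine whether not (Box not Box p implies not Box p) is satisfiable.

Unsatisfiable

1. not (Box not Box p implies not Box p), u
2. Box not Box p, u
3. Box p, u
4. not Box p, u
5. p, u
6. not p, v
7. not Box p, v
8. p, v
Accessibility: uRu, uRv, vRv
Branch closes: p and not p both at v.
(One branch shown.) All branches close.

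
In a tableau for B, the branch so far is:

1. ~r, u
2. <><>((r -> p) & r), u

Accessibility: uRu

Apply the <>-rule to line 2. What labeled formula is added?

a fresh world v with uRv, and <>((r -> p) & r) at v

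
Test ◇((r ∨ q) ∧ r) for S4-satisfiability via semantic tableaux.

Satisfiable

1. ◇((r ∨ q) ∧ r), u
2. (r ∨ q) ∧ r, v
3. r ∨ q, v
4. r, v
5. q, v
Accessibility: uRu, uRv, vRv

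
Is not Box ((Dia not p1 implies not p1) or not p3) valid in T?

Not valid

Tableau for the negation Box ((Dia not p1 implies not p1) or not p3):
1. Box ((Dia not p1 implies not p1) or not p3), u
2. (Dia not p1 implies not p1) or not p3, u   [Box-rule on 1 via uRu]
3. not p3, u   [or-rule on 2 (branches; this branch)]
Accessibility: uRu
The negation has an open branch (countermodel exists).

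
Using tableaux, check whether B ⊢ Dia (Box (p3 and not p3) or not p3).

No, not valid

Tableau for the negation not Dia (Box (p3 and not p3) or not p3):
1. not Dia (Box (p3 and not p3) or not p3), u
2. not (Box (p3 and not p3) or not p3), u   [neg-Dia-rule on 1 via uRu]
3. not Box (p3 and not p3), u   [neg-or-rule on 2]
4. p3, u   [neg-or-rule on 2]
5. not (p3 and not p3), v   [neg-Box-rule on 3: fresh world v, uRv]
6. not (Box (p3 and not p3) or not p3), v   [neg-Dia-rule on 1 via uRv]
7. not Box (p3 and not p3), v   [neg-or-rule on 6]
8. p3, v   [neg-or-rule on 6]
9. not (p3 and not p3), w   [neg-Box-rule on 7: fresh world w, vRw]
10. p3, w   [neg-and-rule on 9 (branches; this branch)]
Accessibility: uRu, uRv, vRu, vRv, vRw, wRv, wRw
The negation has an open branch (countermodel exists).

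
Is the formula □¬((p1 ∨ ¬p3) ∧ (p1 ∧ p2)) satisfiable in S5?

Satisfiable

1. □¬((p1 ∨ ¬p3) ∧ (p1 ∧ p2)), u
2. ¬((p1 ∨ ¬p3) ∧ (p1 ∧ p2)), u
3. ¬(p1 ∧ p2), u
4. ¬p2, u
Accessibility: uRu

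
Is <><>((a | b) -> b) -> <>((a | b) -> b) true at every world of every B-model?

Tableau for the negation ~(<><>((a | b) -> b) -> <>((a | b) -> b)):
1. ~(<><>((a | b) -> b) -> <>((a | b) -> b)), 0
2. <><>((a | b) -> b), 0   [~->-rule on 1]
3. ~<>((a | b) -> b), 0   [~->-rule on 1]
4. ~((a | b) -> b), 0   [~<>-rule on 3 via 0R0]
5. a | b, 0   [~->-rule on 4]
6. ~b, 0   [~->-rule on 4]
7. a, 0   [|-rule on 5 (branches; this branch)]
8. <>((a | b) -> b), 1   [<>-rule on 2: fresh world 1, 0R1]
9. ~((a | b) -> b), 1   [~<>-rule on 3 via 0R1]
10. a | b, 1   [~->-rule on 9]
11. ~b, 1   [~->-rule on 9]
12. a, 1   [|-rule on 10 (branches; this branch)]
13. (a | b) -> b, 2   [<>-rule on 8: fresh world 2, 1R2]
14. b, 2   [->-rule on 13 (branches; this branch)]
Accessibility: 0R0, 0R1, 1R0, 1R1, 1R2, 2R1, 2R2
The negation has an open branch (countermodel exists).

No, not valid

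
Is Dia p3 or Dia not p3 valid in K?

Tableau for the negation not (Dia p3 or Dia not p3):
1. not (Dia p3 or Dia not p3), w0
2. not Dia p3, w0
3. not Dia not p3, w0
The negation has an open branch (countermodel exists).

No, not valid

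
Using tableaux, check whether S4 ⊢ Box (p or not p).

Valid in S4

Tableau for the negation not Box (p or not p):
1. not Box (p or not p), 0
2. not (p or not p), 1   [neg-Box-rule on 1: fresh world 1, 0R1]
3. not p, 1   [neg-or-rule on 2]
4. p, 1   [neg-or-rule on 2]
Accessibility: 0R0, 0R1, 1R1
Branch closes: p and not p both at 1.
Every branch of the negation's tableau closes; the branch above is one of them.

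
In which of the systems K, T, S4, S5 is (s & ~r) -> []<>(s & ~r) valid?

S4-tableau for the negation ~((s & ~r) -> []<>(s & ~r)):
1. ~((s & ~r) -> []<>(s & ~r)), w0
2. s & ~r, w0
3. ~[]<>(s & ~r), w0
4. s, w0
5. ~r, w0
6. ~<>(s & ~r), w1
7. ~(s & ~r), w1
8. r, w1
Accessibility: w0Rw0, w0Rw1, w1Rw1
Complete open branch: countermodel on an S4-frame, so not valid in S4, nor in K, T (the same frame is also a K-frame and a T-frame).
S5-tableau for the negation ~((s & ~r) -> []<>(s & ~r)):
1. ~((s & ~r) -> []<>(s & ~r)), w0
2. s & ~r, w0
3. ~[]<>(s & ~r), w0
4. s, w0
5. ~r, w0
6. ~<>(s & ~r), w1
7. ~(s & ~r), w0
8. ~(s & ~r), w1
9. r, w0
Accessibility: w0Rw0, w0Rw1, w1Rw0, w1Rw1
Branch closes: r and ~r both at w0.
Every branch closes (one shown): valid in S5.

S5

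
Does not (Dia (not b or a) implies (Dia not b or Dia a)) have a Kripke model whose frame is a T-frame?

1. not (Dia (not b or a) implies (Dia not b or Dia a)), w0
2. Dia (not b or a), w0   [neg-implies-rule on 1]
3. not (Dia not b or Dia a), w0   [neg-implies-rule on 1]
4. not Dia not b, w0   [neg-or-rule on 3]
5. not Dia a, w0   [neg-or-rule on 3]
6. b, w0   [neg-Dia-rule on 4 via w0Rw0]
7. not a, w0   [neg-Dia-rule on 5 via w0Rw0]
8. not b or a, w1   [Dia-rule on 2: fresh world w1, w0Rw1]
9. b, w1   [neg-Dia-rule on 4 via w0Rw1]
10. not a, w1   [neg-Dia-rule on 5 via w0Rw1]
11. a, w1   [or-rule on 8 (branches; this branch)]
Accessibility: w0Rw0, w0Rw1, w1Rw1
Branch closes: a and not a both at w1.
(One branch shown.) All branches close.

Unsatisfiable (every branch closes)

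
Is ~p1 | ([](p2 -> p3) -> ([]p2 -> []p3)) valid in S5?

Yes, valid

Tableau for the negation ~(~p1 | ([](p2 -> p3) -> ([]p2 -> []p3))):
1. ~(~p1 | ([](p2 -> p3) -> ([]p2 -> []p3))), 0
2. p1, 0
3. ~([](p2 -> p3) -> ([]p2 -> []p3)), 0
4. [](p2 -> p3), 0
5. ~([]p2 -> []p3), 0
6. []p2, 0
7. ~[]p3, 0
8. p2 -> p3, 0
9. p2, 0
10. p3, 0
11. ~p3, 1
12. p2 -> p3, 1
13. p2, 1
14. p3, 1
Accessibility: 0R0, 0R1, 1R0, 1R1
Branch closes: p3 and ~p3 both at 1.
Every branch of the negation's tableau closes; the branch above is one of them.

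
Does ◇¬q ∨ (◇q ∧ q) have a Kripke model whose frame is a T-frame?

1. ◇¬q ∨ (◇q ∧ q), u
2. ◇q ∧ q, u
3. ◇q, u
4. q, u
5. q, v
Accessibility: uRu, uRv, vRv

Yes, satisfiable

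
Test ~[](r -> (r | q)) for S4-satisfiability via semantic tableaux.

No, unsatisfiable

1. ~[](r -> (r | q)), w0
2. ~(r -> (r | q)), w1   [~[]-rule on 1: fresh world w1, w0Rw1]
3. r, w1   [~->-rule on 2]
4. ~(r | q), w1   [~->-rule on 2]
5. ~r, w1   [~|-rule on 4]
6. ~q, w1   [~|-rule on 4]
Accessibility: w0Rw0, w0Rw1, w1Rw1
Branch closes: r and ~r both at w1.
All branches of the tableau close; one closing branch shown above.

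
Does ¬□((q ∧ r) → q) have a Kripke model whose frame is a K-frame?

1. ¬□((q ∧ r) → q), w0
2. ¬((q ∧ r) → q), w1   [¬□-rule on 1: fresh world w1, w0Rw1]
3. q ∧ r, w1   [¬→-rule on 2]
4. ¬q, w1   [¬→-rule on 2]
5. q, w1   [∧-rule on 3]
6. r, w1   [∧-rule on 3]
Accessibility: w0Rw1
Branch closes: q and ¬q both at w1.
All branches of the tableau close; one closing branch shown above.

Unsatisfiable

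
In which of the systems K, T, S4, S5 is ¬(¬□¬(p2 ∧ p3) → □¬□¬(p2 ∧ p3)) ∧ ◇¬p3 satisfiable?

S5-tableau for the formula:
1. ¬(¬□¬(p2 ∧ p3) → □¬□¬(p2 ∧ p3)) ∧ ◇¬p3, u
2. ¬(¬□¬(p2 ∧ p3) → □¬□¬(p2 ∧ p3)), u
3. ◇¬p3, u
4. ¬□¬(p2 ∧ p3), u
5. ¬□¬□¬(p2 ∧ p3), u
6. ¬p3, v
7. p2 ∧ p3, w
8. p2, w
9. p3, w
10. □¬(p2 ∧ p3), x
11. ¬(p2 ∧ p3), u
12. ¬(p2 ∧ p3), v
13. ¬(p2 ∧ p3), w
14. ¬(p2 ∧ p3), x
15. ¬p3, u
16. ¬p3, w
Accessibility: uRu, uRv, uRw, uRx, vRu, vRv, vRw, vRx, wRu, wRv, wRw, wRx, xRu, xRv, xRw, xRx
Branch closes: p3 and ¬p3 both at w.
Every branch closes (one shown): unsatisfiable in S5.
S4-tableau for the formula:
1. ¬(¬□¬(p2 ∧ p3) → □¬□¬(p2 ∧ p3)) ∧ ◇¬p3, u
2. ¬(¬□¬(p2 ∧ p3) → □¬□¬(p2 ∧ p3)), u
3. ◇¬p3, u
4. ¬□¬(p2 ∧ p3), u
5. ¬□¬□¬(p2 ∧ p3), u
6. ¬p3, v
7. p2 ∧ p3, w
8. p2, w
9. p3, w
10. □¬(p2 ∧ p3), x
11. ¬(p2 ∧ p3), x
12. ¬p3, x
Accessibility: uRu, uRv, uRw, uRx, vRv, wRw, xRx
Complete open branch: satisfiable in S4, hence also in K, T (this S4-model is also a K-model and a T-model).

K, T, S4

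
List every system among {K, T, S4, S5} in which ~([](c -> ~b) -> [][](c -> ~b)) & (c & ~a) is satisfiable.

S4-tableau for the formula:
1. ~([](c -> ~b) -> [][](c -> ~b)) & (c & ~a), 0
2. ~([](c -> ~b) -> [][](c -> ~b)), 0   [&-rule on 1]
3. c & ~a, 0   [&-rule on 1]
4. [](c -> ~b), 0   [~->-rule on 2]
5. ~[][](c -> ~b), 0   [~->-rule on 2]
6. c, 0   [&-rule on 3]
7. ~a, 0   [&-rule on 3]
8. c -> ~b, 0   [[]-rule on 4 via 0R0]
9. ~b, 0   [->-rule on 8 (branches; this branch)]
10. ~[](c -> ~b), 1   [~[]-rule on 5: fresh world 1, 0R1]
11. c -> ~b, 1   [[]-rule on 4 via 0R1]
12. ~b, 1   [->-rule on 11 (branches; this branch)]
13. ~(c -> ~b), 2   [~[]-rule on 10: fresh world 2, 1R2]
14. c, 2   [~->-rule on 13]
15. b, 2   [~->-rule on 13]
16. c -> ~b, 2   [[]-rule on 4 via 0R2]
17. ~b, 2   [->-rule on 16 (branches; this branch)]
Accessibility: 0R0, 0R1, 0R2, 1R1, 1R2, 2R2
Branch closes: b and ~b both at 2.
Every branch closes (one shown): unsatisfiable in S4, hence also in S5 (every S5-frame is an S4-frame).
T-tableau for the formula:
1. ~([](c -> ~b) -> [][](c -> ~b)) & (c & ~a), 0
2. ~([](c -> ~b) -> [][](c -> ~b)), 0   [&-rule on 1]
3. c & ~a, 0   [&-rule on 1]
4. [](c -> ~b), 0   [~->-rule on 2]
5. ~[][](c -> ~b), 0   [~->-rule on 2]
6. c, 0   [&-rule on 3]
7. ~a, 0   [&-rule on 3]
8. c -> ~b, 0   [[]-rule on 4 via 0R0]
9. ~b, 0   [->-rule on 8 (branches; this branch)]
10. ~[](c -> ~b), 1   [~[]-rule on 5: fresh world 1, 0R1]
11. c -> ~b, 1   [[]-rule on 4 via 0R1]
12. ~b, 1   [->-rule on 11 (branches; this branch)]
13. ~(c -> ~b), 2   [~[]-rule on 10: fresh world 2, 1R2]
14. c, 2   [~->-rule on 13]
15. b, 2   [~->-rule on 13]
Accessibility: 0R0, 0R1, 1R1, 1R2, 2R2
Complete open branch: satisfiable in T, hence also in K (this T-model is also a K-model).

K, T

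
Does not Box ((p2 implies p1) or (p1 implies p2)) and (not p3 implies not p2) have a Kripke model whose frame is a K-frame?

Unsatisfiable

1. not Box ((p2 implies p1) or (p1 implies p2)) and (not p3 implies not p2), u
2. not Box ((p2 implies p1) or (p1 implies p2)), u   [and-rule on 1]
3. not p3 implies not p2, u   [and-rule on 1]
4. not p2, u   [implies-rule on 3 (branches; this branch)]
5. not ((p2 implies p1) or (p1 implies p2)), v   [neg-Box-rule on 2: fresh world v, uRv]
6. not (p2 implies p1), v   [neg-or-rule on 5]
7. not (p1 implies p2), v   [neg-or-rule on 5]
8. p2, v   [neg-implies-rule on 6]
9. not p1, v   [neg-implies-rule on 6]
10. p1, v   [neg-implies-rule on 7]
11. not p2, v   [neg-implies-rule on 7]
Accessibility: uRv
Branch closes: p1 and not p1 both at v.
(One branch shown.) All branches close.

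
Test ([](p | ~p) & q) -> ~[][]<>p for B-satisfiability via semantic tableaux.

Satisfiable

1. ([](p | ~p) & q) -> ~[][]<>p, w0
2. ~[][]<>p, w0
3. ~[]<>p, w1
4. ~<>p, w2
5. ~p, w1
6. ~p, w2
Accessibility: w0Rw0, w0Rw1, w1Rw0, w1Rw1, w1Rw2, w2Rw1, w2Rw2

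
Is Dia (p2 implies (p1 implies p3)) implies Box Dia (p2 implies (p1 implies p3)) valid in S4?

No, not valid

Tableau for the negation not (Dia (p2 implies (p1 implies p3)) implies Box Dia (p2 implies (p1 implies p3))):
1. not (Dia (p2 implies (p1 implies p3)) implies Box Dia (p2 implies (p1 implies p3))), w0
2. Dia (p2 implies (p1 implies p3)), w0
3. not Box Dia (p2 implies (p1 implies p3)), w0
4. p2 implies (p1 implies p3), w1
5. p1 implies p3, w1
6. p3, w1
7. not Dia (p2 implies (p1 implies p3)), w2
8. not (p2 implies (p1 implies p3)), w2
9. p2, w2
10. not (p1 implies p3), w2
11. p1, w2
12. not p3, w2
Accessibility: w0Rw0, w0Rw1, w0Rw2, w1Rw1, w2Rw2
The negation has an open branch (countermodel exists).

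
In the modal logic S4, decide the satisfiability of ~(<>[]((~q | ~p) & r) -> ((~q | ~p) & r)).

1. ~(<>[]((~q | ~p) & r) -> ((~q | ~p) & r)), 0
2. <>[]((~q | ~p) & r), 0
3. ~((~q | ~p) & r), 0
4. ~r, 0
5. []((~q | ~p) & r), 1
6. (~q | ~p) & r, 1
7. ~q | ~p, 1
8. r, 1
9. ~p, 1
Accessibility: 0R0, 0R1, 1R1

Satisfiable (open branch found)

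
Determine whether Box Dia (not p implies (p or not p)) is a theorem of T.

Valid

Tableau for the negation not Box Dia (not p implies (p or not p)):
1. not Box Dia (not p implies (p or not p)), w0
2. not Dia (not p implies (p or not p)), w1
3. not (not p implies (p or not p)), w1
4. not p, w1
5. not (p or not p), w1
6. p, w1
Accessibility: w0Rw0, w0Rw1, w1Rw1
Branch closes: p and not p both at w1.
All branches of the negation close; one closing branch shown above.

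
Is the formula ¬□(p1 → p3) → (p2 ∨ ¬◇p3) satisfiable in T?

1. ¬□(p1 → p3) → (p2 ∨ ¬◇p3), u
2. p2 ∨ ¬◇p3, u
3. ¬◇p3, u
4. ¬p3, u
Accessibility: uRu

Yes, satisfiable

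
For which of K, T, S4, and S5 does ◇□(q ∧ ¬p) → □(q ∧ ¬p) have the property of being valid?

S5

S5-tableau for the negation ¬(◇□(q ∧ ¬p) → □(q ∧ ¬p)):
1. ¬(◇□(q ∧ ¬p) → □(q ∧ ¬p)), u
2. ◇□(q ∧ ¬p), u
3. ¬□(q ∧ ¬p), u
4. □(q ∧ ¬p), v
5. q ∧ ¬p, u
6. q, u
7. ¬p, u
8. q ∧ ¬p, v
9. q, v
10. ¬p, v
11. ¬(q ∧ ¬p), w
12. q ∧ ¬p, w
13. q, w
14. ¬p, w
15. p, w
Accessibility: uRu, uRv, uRw, vRu, vRv, vRw, wRu, wRv, wRw
Branch closes: p and ¬p both at w.
Every branch closes (one shown): valid in S5.
S4-tableau for the negation ¬(◇□(q ∧ ¬p) → □(q ∧ ¬p)):
1. ¬(◇□(q ∧ ¬p) → □(q ∧ ¬p)), u
2. ◇□(q ∧ ¬p), u
3. ¬□(q ∧ ¬p), u
4. □(q ∧ ¬p), v
5. q ∧ ¬p, v
6. q, v
7. ¬p, v
8. ¬(q ∧ ¬p), w
9. p, w
Accessibility: uRu, uRv, uRw, vRv, wRw
Complete open branch: countermodel on an S4-frame, so not valid in S4, nor in K, T (the same frame is also a K-frame and a T-frame).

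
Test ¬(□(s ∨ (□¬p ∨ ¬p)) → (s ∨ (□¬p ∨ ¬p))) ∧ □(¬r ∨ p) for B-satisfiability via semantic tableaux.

1. ¬(□(s ∨ (□¬p ∨ ¬p)) → (s ∨ (□¬p ∨ ¬p))) ∧ □(¬r ∨ p), w0
2. ¬(□(s ∨ (□¬p ∨ ¬p)) → (s ∨ (□¬p ∨ ¬p))), w0   [∧-rule on 1]
3. □(¬r ∨ p), w0   [∧-rule on 1]
4. □(s ∨ (□¬p ∨ ¬p)), w0   [¬→-rule on 2]
5. ¬(s ∨ (□¬p ∨ ¬p)), w0   [¬→-rule on 2]
6. ¬s, w0   [¬∨-rule on 5]
7. ¬(□¬p ∨ ¬p), w0   [¬∨-rule on 5]
8. ¬□¬p, w0   [¬∨-rule on 7]
9. p, w0   [¬∨-rule on 7]
10. ¬r ∨ p, w0   [□-rule on 3 via w0Rw0]
11. s ∨ (□¬p ∨ ¬p), w0   [□-rule on 4 via w0Rw0]
12. □¬p ∨ ¬p, w0   [∨-rule on 11 (branches; this branch)]
13. □¬p, w0   [∨-rule on 12 (branches; this branch)]
14. ¬p, w0   [□-rule on 13 via w0Rw0]
Accessibility: w0Rw0
Branch closes: p and ¬p both at w0.
All branches of the tableau close; one closing branch shown above.

No, unsatisfiable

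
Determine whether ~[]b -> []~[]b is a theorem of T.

No, not valid

Tableau for the negation ~(~[]b -> []~[]b):
1. ~(~[]b -> []~[]b), w0
2. ~[]b, w0
3. ~[]~[]b, w0
4. ~b, w1
5. []b, w2
6. b, w2
Accessibility: w0Rw0, w0Rw1, w0Rw2, w1Rw1, w2Rw2
The negation has an open branch (countermodel exists).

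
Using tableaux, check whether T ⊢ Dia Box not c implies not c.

Invalid (countermodel exists)

Tableau for the negation not (Dia Box not c implies not c):
1. not (Dia Box not c implies not c), 0
2. Dia Box not c, 0
3. c, 0
4. Box not c, 1
5. not c, 1
Accessibility: 0R0, 0R1, 1R1
The negation has an open branch (countermodel exists).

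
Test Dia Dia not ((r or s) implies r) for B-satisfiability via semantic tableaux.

1. Dia Dia not ((r or s) implies r), w0
2. Dia not ((r or s) implies r), w1
3. not ((r or s) implies r), w2
4. r or s, w2
5. not r, w2
6. s, w2
Accessibility: w0Rw0, w0Rw1, w1Rw0, w1Rw1, w1Rw2, w2Rw1, w2Rw2

Satisfiable (open branch found)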